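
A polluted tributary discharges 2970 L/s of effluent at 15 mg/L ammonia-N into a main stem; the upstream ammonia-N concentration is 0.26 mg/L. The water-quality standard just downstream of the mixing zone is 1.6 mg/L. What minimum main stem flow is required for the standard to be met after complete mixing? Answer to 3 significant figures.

29700 L/s

Set C_mix = 1.6: (Q·0.2600 + 2970·15.00) / (Q + 2970) = 1.6
→ Q = 2970·(15.00 − 1.6)/(1.6 − 0.2600) = 29700 L/s.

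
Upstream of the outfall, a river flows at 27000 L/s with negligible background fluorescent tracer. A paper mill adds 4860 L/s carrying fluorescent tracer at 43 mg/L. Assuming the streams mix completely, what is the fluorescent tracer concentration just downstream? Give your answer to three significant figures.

Mass balance: C = (27000·0 + 4860·43.00) / 31860 = 209000/31860 = 6.559 mg/L.

6.56 mg/L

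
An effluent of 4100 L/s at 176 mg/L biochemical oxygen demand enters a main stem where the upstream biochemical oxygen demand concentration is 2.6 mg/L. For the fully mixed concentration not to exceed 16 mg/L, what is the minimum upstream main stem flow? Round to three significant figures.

49000 L/s

Set C_mix = 16: (Q·2.600 + 4100·176.0) / (Q + 4100) = 16
→ Q = 4100·(176.0 − 16)/(16 − 2.600) = 48960 L/s.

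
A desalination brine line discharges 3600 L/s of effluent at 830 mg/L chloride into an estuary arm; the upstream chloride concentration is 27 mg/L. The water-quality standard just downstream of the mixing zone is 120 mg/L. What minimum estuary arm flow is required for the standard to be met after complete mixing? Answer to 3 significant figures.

Set C_mix = 120: (Q·27.00 + 3600·830.0) / (Q + 3600) = 120
→ Q = 3600·(830.0 − 120)/(120 − 27.00) = 27480 L/s.

27500 L/s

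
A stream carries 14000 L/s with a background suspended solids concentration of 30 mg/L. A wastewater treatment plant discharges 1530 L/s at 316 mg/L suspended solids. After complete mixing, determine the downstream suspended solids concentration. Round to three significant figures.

58.2 mg/L

Conservation of mass: C = (14000·30.00 + 1530·316.0) / 15530 = 903500/15530 = 58.18 mg/L.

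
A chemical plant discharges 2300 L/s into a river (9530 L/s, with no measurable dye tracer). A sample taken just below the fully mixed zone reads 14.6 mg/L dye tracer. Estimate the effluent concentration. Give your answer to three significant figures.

Mass balance: 9530·0 + 2300·Cₑ = 11830·14.60
→ Cₑ = (11830·14.60 − 9530·0) / 2300 = 75.09 mg/L.

75.1 mg/L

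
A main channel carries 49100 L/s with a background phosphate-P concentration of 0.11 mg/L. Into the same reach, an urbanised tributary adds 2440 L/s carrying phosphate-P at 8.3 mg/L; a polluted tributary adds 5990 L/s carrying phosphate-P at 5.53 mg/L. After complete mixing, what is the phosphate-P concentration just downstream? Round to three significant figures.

1.02 mg/L

Flow-weighted average: C = (49100·0.1100 + 2440·8.300 + 5990·5.530) / 57530 = 58780/57530 = 1.022 mg/L.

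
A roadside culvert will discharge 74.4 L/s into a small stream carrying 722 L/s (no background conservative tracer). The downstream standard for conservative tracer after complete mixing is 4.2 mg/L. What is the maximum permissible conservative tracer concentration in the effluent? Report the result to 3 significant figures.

45.0 mg/L

At the limit, (Qr·Cr + Qe·Cₑ)/(Qr + Qe) = 4.2:
Cₑ = (796.4·4.2 − 722.0·0) / 74.40 = 44.96 mg/L.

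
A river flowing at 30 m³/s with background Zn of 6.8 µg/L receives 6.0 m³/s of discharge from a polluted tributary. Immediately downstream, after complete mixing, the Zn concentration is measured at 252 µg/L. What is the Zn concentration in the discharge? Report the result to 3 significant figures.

Mass balance: 30.00·6.800 + 6.000·Cₑ = 36.00·252.0
→ Cₑ = (36.00·252.0 − 30.00·6.800) / 6.000 = 1478 µg/L.

1480 µg/L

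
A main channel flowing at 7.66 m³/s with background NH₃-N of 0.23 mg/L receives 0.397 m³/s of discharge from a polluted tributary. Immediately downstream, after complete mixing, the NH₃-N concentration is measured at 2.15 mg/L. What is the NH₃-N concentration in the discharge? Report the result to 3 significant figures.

Mass balance: 7.660·0.2300 + 0.3970·Cₑ = 8.057·2.150
→ Cₑ = (8.057·2.150 − 7.660·0.2300) / 0.3970 = 39.20 mg/L.

39.2 mg/L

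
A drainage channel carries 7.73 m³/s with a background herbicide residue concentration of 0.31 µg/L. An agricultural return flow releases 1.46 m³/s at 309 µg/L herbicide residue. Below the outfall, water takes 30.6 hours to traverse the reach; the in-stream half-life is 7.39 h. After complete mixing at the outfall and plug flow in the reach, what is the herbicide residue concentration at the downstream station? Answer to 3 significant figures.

2.80 µg/L

After mixing, C = (7.730·0.3100 + 1.460·309.0) / 9.190 = 453.5/9.190 = 49.35 µg/L.
Half-life 7.39 h → k = ln 2 / 7.39 = 0.09380 h⁻¹ = 2.251 d⁻¹.
First-order decay: C = 49.35·exp(−k·t) = 49.35·0.05669 = 2.798 µg/L.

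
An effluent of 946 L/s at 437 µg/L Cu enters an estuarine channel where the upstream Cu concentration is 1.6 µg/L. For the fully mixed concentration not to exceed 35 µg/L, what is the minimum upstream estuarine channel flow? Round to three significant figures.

Set C_mix = 35: (Q·1.600 + 946.0·437.0) / (Q + 946.0) = 35
→ Q = 946.0·(437.0 − 35)/(35 − 1.600) = 11390 L/s.

11400 L/s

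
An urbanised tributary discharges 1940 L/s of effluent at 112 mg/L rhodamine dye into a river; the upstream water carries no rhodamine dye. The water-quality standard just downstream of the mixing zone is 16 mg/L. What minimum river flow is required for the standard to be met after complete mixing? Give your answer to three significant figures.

Set C_mix = 16: (Q·0 + 1940·112.0) / (Q + 1940) = 16
→ Q = 1940·(112.0 − 16)/(16 − 0) = 11640 L/s.

11600 L/s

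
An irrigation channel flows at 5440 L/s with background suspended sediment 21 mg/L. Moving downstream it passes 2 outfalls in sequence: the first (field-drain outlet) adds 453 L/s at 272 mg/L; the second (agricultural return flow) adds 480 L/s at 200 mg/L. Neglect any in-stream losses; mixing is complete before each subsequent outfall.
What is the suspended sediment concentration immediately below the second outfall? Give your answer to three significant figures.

52.3 mg/L

After outfall 1: Q = 5440 + 453.0 = 5893 L/s; C = (5440·21.00 + 453.0·272.0)/5893 = 40.29 mg/L.
After outfall 2: Q = 5893 + 480.0 = 6373 L/s; C = (5893·40.29 + 480.0·200.0)/6373 = 52.32 mg/L.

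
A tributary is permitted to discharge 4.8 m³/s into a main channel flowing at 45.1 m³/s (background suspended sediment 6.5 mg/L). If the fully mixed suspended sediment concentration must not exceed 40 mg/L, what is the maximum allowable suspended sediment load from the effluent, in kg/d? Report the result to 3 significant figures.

147000 kg/d

Mass balance at the limit: 45.10·6.500 + 4.800·Cₑ = 49.90·40 → Cₑ = 354.8 mg/L.
Load = 4.800 m³/s × 354.8 g/m³ × 86 400 s/d = 147100 kg/d.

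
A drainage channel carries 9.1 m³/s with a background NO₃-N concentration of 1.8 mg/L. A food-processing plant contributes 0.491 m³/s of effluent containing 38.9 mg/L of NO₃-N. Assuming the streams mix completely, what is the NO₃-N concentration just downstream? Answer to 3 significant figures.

3.70 mg/L

Mixed concentration C = ΣQC/ΣQ = (9.100·1.800 + 0.4910·38.90) / 9.591 = 35.48/9.591 = 3.699 mg/L.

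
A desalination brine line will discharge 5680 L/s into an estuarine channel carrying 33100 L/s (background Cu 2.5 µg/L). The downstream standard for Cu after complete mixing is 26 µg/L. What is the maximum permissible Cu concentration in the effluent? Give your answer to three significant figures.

163 µg/L

At the limit, (Qr·Cr + Qe·Cₑ)/(Qr + Qe) = 26:
Cₑ = (38780·26 − 33100·2.500) / 5680 = 162.9 µg/L.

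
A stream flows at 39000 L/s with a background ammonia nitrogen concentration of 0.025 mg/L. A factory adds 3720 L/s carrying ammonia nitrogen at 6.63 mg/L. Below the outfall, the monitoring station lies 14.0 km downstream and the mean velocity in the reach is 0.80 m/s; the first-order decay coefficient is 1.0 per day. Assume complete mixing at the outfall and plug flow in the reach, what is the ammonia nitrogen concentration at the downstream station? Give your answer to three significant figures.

0.490 mg/L

Flow-weighted average: C = (39000·0.02500 + 3720·6.630) / 42720 = 25640/42720 = 0.6002 mg/L.
Travel time t = 14.0·1000 / 0.80 = 17500 s = 4.861 h.
First-order decay: C = 0.6002·exp(−k·t) = 0.6002·0.8166 = 0.4901 mg/L.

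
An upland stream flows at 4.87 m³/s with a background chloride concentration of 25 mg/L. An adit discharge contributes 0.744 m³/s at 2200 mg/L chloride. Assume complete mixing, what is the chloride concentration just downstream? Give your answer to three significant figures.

313 mg/L

Mass balance: C = (4.870·25.00 + 0.7440·2200) / 5.614 = 1759/5.614 = 313.2 mg/L.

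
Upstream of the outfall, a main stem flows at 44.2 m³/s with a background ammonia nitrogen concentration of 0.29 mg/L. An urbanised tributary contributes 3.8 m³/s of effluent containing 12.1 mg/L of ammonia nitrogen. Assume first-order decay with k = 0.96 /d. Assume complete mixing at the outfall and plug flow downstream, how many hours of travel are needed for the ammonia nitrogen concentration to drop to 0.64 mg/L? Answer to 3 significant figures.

16.2 h

Mass balance: C = (44.20·0.2900 + 3.800·12.10) / 48.00 = 58.80/48.00 = 1.225 mg/L.
1.225·exp(−k·t) = 0.64 → t = ln(1.225/0.64)/k = 58430 s = 16.23 h.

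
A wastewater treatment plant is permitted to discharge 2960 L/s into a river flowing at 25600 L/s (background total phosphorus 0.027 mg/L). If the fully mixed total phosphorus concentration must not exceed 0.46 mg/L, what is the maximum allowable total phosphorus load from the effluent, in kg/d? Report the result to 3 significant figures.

1080 kg/d

Mass balance at the limit: 25600·0.02700 + 2960·Cₑ = 28560·0.46 → Cₑ = 4.205 mg/L.
2960 L/s = 2.960 m³/s. Load = 2.960 m³/s × 4.205 g/m³ × 86 400 s/d = 1075 kg/d.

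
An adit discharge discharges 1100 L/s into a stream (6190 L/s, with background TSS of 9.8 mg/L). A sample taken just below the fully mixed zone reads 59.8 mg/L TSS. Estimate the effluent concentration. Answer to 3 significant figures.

341 mg/L

Mass balance: 6190·9.800 + 1100·Cₑ = 7290·59.80
→ Cₑ = (7290·59.80 − 6190·9.800) / 1100 = 341.2 mg/L.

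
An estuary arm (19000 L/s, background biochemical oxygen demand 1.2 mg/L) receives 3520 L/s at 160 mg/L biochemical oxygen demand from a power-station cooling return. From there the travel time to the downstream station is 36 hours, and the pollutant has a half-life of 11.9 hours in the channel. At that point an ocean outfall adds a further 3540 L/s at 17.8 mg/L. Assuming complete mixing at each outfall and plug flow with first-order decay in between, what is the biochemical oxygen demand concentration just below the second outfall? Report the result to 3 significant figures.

Flow-weighted average: C = (19000·1.200 + 3520·160.0) / 22520 = 586000/22520 = 26.02 mg/L; combined flow 22520 L/s.
Half-life 11.9 h → k = ln 2 / 11.9 = 0.05825 h⁻¹ = 1.398 d⁻¹.
Decay over the reach: 26.02·exp(−kt) = 26.02·0.1228 = 3.196 mg/L.
Second outfall: C = (22520·3.196 + 3540·17.80)/26060 = 5.180 mg/L.

5.18 mg/L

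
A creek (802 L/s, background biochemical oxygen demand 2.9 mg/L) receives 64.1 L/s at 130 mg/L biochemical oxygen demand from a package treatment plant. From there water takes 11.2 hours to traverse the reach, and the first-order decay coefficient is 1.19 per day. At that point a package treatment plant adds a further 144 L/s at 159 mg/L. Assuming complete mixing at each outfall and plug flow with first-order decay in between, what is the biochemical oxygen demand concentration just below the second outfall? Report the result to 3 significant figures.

28.7 mg/L

Conservation of mass: C = (802.0·2.900 + 64.10·130.0) / 866.1 = 10660/866.1 = 12.31 mg/L; combined flow 866.1 L/s.
First-order decay: C = 12.31·exp(−k·t) = 12.31·0.5739 = 7.063 mg/L.
At the second outfall, C = (866.1·7.063 + 144.0·159.0) / (866.1 + 144.0) = 28.72 mg/L.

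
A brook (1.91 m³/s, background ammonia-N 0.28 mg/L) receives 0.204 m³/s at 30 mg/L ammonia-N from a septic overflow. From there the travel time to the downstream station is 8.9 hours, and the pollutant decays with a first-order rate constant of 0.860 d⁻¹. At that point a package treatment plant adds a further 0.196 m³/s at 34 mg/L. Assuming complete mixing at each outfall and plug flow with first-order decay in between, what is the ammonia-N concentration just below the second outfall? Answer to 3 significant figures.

Conservation of mass: C = (1.910·0.2800 + 0.2040·30.00) / 2.114 = 6.655/2.114 = 3.148 mg/L; combined flow 2.114 m³/s.
First-order decay: C = 3.148·exp(−k·t) = 3.148·0.7269 = 2.288 mg/L.
At the second outfall, C = (2.114·2.288 + 0.1960·34.00) / (2.114 + 0.1960) = 4.979 mg/L.

4.98 mg/L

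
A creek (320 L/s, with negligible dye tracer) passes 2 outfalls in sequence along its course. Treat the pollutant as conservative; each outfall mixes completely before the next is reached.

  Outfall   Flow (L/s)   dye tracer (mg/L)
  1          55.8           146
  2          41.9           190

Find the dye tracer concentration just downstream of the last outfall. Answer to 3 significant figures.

38.6 mg/L

Below outfall 1: Q → 375.8 L/s, C = (320.0·0 + 55.80·146.0)/375.8 = 21.68 mg/L.
Below outfall 2: Q → 417.7 L/s, C = (375.8·21.68 + 41.90·190.0)/417.7 = 38.56 mg/L.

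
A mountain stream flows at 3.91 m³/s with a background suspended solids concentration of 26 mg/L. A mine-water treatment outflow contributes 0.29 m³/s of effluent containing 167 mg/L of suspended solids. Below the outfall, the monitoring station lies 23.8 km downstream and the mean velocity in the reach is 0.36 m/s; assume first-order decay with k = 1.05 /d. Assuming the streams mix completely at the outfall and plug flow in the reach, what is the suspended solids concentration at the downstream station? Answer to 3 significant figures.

16.0 mg/L

Flow-weighted average: C = (3.910·26.00 + 0.2900·167.0) / 4.200 = 150.1/4.200 = 35.74 mg/L.
Travel time t = 23.8·1000 / 0.36 = 66110 s = 18.36 h.
After decay, C = 35.74 × e^(−kt) = 35.74 × 0.4478 = 16.00 mg/L.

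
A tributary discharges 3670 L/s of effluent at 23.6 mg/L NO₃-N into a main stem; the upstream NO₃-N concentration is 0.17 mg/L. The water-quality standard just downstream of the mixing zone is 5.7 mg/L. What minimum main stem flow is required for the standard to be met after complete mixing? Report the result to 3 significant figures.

11900 L/s

Set C_mix = 5.7: (Q·0.1700 + 3670·23.60) / (Q + 3670) = 5.7
→ Q = 3670·(23.60 − 5.7)/(5.7 − 0.1700) = 11880 L/s.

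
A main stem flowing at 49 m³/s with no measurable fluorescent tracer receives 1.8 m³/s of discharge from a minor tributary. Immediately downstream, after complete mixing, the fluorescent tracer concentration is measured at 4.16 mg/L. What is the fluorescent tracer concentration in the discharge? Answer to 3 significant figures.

Mass balance: 49.00·0 + 1.800·Cₑ = 50.80·4.160
→ Cₑ = (50.80·4.160 − 49.00·0) / 1.800 = 117.4 mg/L.

117 mg/L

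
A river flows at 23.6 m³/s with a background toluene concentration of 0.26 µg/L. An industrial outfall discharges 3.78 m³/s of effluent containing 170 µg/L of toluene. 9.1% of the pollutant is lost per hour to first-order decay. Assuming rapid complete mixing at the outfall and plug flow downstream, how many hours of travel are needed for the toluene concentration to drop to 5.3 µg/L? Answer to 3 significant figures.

15.7 h

After mixing, C = (23.60·0.2600 + 3.780·170.0) / 27.38 = 648.7/27.38 = 23.69 µg/L.
9.1%/h lost → k = −ln(1 − 0.091) = 0.09541 h⁻¹.
23.69·exp(−k·t) = 5.3 → t = ln(23.69/5.3)/k = 56500 s = 15.70 h.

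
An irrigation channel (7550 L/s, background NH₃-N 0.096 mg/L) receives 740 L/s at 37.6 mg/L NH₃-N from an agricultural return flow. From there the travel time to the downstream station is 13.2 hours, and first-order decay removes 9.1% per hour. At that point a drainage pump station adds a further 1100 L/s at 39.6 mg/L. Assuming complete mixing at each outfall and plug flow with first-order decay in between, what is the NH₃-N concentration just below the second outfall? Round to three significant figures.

Mixed concentration C = ΣQC/ΣQ = (7550·0.09600 + 740.0·37.60) / 8290 = 28550/8290 = 3.444 mg/L; combined flow 8290 L/s.
9.1%/h lost → k = −ln(1 − 0.091) = 0.09541 h⁻¹.
Decay over the reach: 3.444·exp(−kt) = 3.444·0.2838 = 0.9774 mg/L.
At the second outfall, C = (8290·0.9774 + 1100·39.60) / (8290 + 1100) = 5.502 mg/L.

5.50 mg/L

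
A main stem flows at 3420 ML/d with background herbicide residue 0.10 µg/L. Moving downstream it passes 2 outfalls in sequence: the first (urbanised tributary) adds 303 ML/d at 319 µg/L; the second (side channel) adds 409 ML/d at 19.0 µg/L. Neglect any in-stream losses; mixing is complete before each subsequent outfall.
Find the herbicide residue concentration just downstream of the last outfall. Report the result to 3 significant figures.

25.4 µg/L

After outfall 1: Q = 3420 + 303.0 = 3723 ML/d; C = (3420·0.1000 + 303.0·319.0)/3723 = 26.05 µg/L.
After outfall 2: Q = 3723 + 409.0 = 4132 ML/d; C = (3723·26.05 + 409.0·19.00)/4132 = 25.36 µg/L.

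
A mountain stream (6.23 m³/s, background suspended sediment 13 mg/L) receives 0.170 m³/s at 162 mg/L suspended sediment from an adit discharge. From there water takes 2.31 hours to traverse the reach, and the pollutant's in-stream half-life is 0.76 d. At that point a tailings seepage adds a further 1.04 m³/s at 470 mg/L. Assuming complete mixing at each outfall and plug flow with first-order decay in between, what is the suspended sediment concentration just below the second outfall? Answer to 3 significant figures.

After mixing, C = (6.230·13.00 + 0.1700·162.0) / 6.400 = 108.5/6.400 = 16.96 mg/L; combined flow 6.400 m³/s.
Half-life 0.76 d → k = ln 2 / 0.76 = 0.9120 d⁻¹.
First-order decay: C = 16.96·exp(−k·t) = 16.96·0.9160 = 15.53 mg/L.
Second outfall: C = (6.400·15.53 + 1.040·470.0)/7.440 = 79.06 mg/L.

79.1 mg/L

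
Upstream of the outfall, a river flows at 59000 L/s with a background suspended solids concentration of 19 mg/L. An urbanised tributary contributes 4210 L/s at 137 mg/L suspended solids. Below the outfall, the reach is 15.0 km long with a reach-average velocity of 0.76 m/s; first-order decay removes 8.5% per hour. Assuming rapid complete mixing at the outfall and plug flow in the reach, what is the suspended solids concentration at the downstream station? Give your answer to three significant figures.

16.5 mg/L

Flow-weighted average: C = (59000·19.00 + 4210·137.0) / 63210 = 1698000/63210 = 26.86 mg/L.
Travel time t = 15.0·1000 / 0.76 = 19740 s = 5.482 h.
8.5%/h lost → k = −ln(1 − 0.085) = 0.08883 h⁻¹.
First-order decay: C = 26.86·exp(−k·t) = 26.86·0.6145 = 16.50 mg/L.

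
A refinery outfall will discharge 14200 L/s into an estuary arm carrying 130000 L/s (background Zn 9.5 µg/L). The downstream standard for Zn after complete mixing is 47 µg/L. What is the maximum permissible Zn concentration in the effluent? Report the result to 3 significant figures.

At the limit, (Qr·Cr + Qe·Cₑ)/(Qr + Qe) = 47:
Cₑ = (144200·47 − 130000·9.500) / 14200 = 390.3 µg/L.

390 µg/L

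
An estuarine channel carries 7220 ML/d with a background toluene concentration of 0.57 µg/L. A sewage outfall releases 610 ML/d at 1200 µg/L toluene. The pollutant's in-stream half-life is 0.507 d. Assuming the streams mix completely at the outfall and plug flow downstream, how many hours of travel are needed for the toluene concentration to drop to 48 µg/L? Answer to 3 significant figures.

11.8 h

Mixed concentration C = ΣQC/ΣQ = (7220·0.5700 + 610.0·1200) / 7830 = 736100/7830 = 94.01 µg/L.
Half-life 0.507 d → k = ln 2 / 0.507 = 1.367 d⁻¹.
94.01·exp(−k·t) = 48 → t = ln(94.01/48)/k = 42480 s = 11.80 h.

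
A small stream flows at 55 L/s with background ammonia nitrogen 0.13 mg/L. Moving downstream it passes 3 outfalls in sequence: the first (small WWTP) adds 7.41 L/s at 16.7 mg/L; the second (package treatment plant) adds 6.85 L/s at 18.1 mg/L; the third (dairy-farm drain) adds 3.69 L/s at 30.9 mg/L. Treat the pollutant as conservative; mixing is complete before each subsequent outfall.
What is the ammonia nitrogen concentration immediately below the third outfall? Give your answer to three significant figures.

5.06 mg/L

Below outfall 1: Q → 62.41 L/s, C = (55.00·0.1300 + 7.410·16.70)/62.41 = 2.097 mg/L.
Below outfall 2: Q → 69.26 L/s, C = (62.41·2.097 + 6.850·18.10)/69.26 = 3.680 mg/L.
Below outfall 3: Q → 72.95 L/s, C = (69.26·3.680 + 3.690·30.90)/72.95 = 5.057 mg/L.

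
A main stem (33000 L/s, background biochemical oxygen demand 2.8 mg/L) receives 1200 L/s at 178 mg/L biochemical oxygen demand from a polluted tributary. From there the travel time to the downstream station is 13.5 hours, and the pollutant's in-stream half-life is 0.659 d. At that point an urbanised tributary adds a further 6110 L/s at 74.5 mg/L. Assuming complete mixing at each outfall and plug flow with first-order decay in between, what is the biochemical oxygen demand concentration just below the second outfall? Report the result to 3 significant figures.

Mass balance: C = (33000·2.800 + 1200·178.0) / 34200 = 306000/34200 = 8.947 mg/L; combined flow 34200 L/s.
Half-life 0.659 d → k = ln 2 / 0.659 = 1.052 d⁻¹.
Applying C = C₀e^(−kt): 8.947 × 0.5534 = 4.952 mg/L.
At the second outfall, C = (34200·4.952 + 6110·74.50) / (34200 + 6110) = 15.49 mg/L.

15.5 mg/L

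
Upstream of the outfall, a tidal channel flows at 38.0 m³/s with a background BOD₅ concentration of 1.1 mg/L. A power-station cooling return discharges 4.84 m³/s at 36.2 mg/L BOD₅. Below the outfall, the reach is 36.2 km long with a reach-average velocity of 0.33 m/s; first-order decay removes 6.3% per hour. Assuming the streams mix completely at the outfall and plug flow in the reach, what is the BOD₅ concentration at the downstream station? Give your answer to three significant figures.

After mixing, C = (38.00·1.100 + 4.840·36.20) / 42.84 = 217.0/42.84 = 5.066 mg/L.
Travel time t = 36.2·1000 / 0.33 = 109700 s = 30.47 h.
6.3%/h lost → k = −ln(1 − 0.063) = 0.06507 h⁻¹.
Decay over the reach: 5.066·exp(−kt) = 5.066·0.1377 = 0.6974 mg/L.

0.697 mg/L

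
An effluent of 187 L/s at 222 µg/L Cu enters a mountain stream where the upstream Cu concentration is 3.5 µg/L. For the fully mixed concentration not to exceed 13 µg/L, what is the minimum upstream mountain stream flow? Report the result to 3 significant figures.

4110 L/s

Set C_mix = 13: (Q·3.500 + 187.0·222.0) / (Q + 187.0) = 13
→ Q = 187.0·(222.0 − 13)/(13 − 3.500) = 4114 L/s.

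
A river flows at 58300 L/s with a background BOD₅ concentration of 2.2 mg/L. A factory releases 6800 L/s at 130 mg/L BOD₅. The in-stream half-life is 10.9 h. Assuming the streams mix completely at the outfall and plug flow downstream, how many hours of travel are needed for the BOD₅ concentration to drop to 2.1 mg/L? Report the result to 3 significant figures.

31.5 h

Flow-weighted average: C = (58300·2.200 + 6800·130.0) / 65100 = 1012000/65100 = 15.55 mg/L.
Half-life 10.9 h → k = ln 2 / 10.9 = 0.06359 h⁻¹ = 1.526 d⁻¹.
15.55·exp(−k·t) = 2.1 → t = ln(15.55/2.1)/k = 113300 s = 31.48 h.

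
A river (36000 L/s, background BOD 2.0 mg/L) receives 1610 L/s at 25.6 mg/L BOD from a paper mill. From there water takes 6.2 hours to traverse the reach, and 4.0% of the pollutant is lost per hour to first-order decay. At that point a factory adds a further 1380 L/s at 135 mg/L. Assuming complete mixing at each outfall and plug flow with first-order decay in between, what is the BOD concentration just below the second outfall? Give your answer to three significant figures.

7.03 mg/L

Mixed concentration C = ΣQC/ΣQ = (36000·2.000 + 1610·25.60) / 37610 = 113200/37610 = 3.010 mg/L; combined flow 37610 L/s.
4.0%/h lost → k = −ln(1 − 0.04) = 0.04082 h⁻¹.
After decay, C = 3.010 × e^(−kt) = 3.010 × 0.7764 = 2.337 mg/L.
At the second outfall, C = (37610·2.337 + 1380·135.0) / (37610 + 1380) = 7.033 mg/L.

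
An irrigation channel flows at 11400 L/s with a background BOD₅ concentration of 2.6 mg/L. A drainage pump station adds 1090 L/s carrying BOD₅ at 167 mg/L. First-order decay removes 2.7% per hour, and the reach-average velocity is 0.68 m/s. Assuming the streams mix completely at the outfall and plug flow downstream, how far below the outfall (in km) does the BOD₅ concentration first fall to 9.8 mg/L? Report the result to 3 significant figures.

49.0 km

Conservation of mass: C = (11400·2.600 + 1090·167.0) / 12490 = 211700/12490 = 16.95 mg/L.
2.7%/h lost → k = −ln(1 − 0.027) = 0.02737 h⁻¹.
Set 16.95·exp(−k·t) = 9.8 → t = ln(16.95/9.8)/k = 72040 s = 20.01 h.
Distance = v·t = 0.68·72040 = 48990 m = 48.99 km.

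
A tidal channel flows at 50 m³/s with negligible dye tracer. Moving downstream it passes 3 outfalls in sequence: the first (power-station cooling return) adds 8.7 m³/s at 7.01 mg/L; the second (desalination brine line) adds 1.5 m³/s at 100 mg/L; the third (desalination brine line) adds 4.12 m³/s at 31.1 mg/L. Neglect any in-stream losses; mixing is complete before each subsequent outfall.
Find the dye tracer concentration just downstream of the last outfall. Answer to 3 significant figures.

5.27 mg/L

After outfall 1: Q = 50.00 + 8.700 = 58.70 m³/s; C = (50.00·0 + 8.700·7.010)/58.70 = 1.039 mg/L.
After outfall 2: Q = 58.70 + 1.500 = 60.20 m³/s; C = (58.70·1.039 + 1.500·100.0)/60.20 = 3.505 mg/L.
After outfall 3: Q = 60.20 + 4.120 = 64.32 m³/s; C = (60.20·3.505 + 4.120·31.10)/64.32 = 5.272 mg/L.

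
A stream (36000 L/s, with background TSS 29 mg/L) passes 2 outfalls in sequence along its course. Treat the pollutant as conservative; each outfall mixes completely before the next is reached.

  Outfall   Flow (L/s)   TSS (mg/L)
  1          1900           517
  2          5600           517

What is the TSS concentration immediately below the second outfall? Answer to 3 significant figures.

Outfall 1: combined Q = 37900 L/s; C = (36000·29.00 + 1900·517.0)/37900 = 53.46 mg/L.
Outfall 2: combined Q = 43500 L/s; C = (37900·53.46 + 5600·517.0)/43500 = 113.1 mg/L.

113 mg/L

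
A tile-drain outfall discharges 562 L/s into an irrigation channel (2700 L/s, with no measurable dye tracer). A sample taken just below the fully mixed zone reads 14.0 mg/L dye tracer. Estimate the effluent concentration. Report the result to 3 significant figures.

81.3 mg/L

Mass balance: 2700·0 + 562.0·Cₑ = 3262·14.00
→ Cₑ = (3262·14.00 − 2700·0) / 562.0 = 81.26 mg/L.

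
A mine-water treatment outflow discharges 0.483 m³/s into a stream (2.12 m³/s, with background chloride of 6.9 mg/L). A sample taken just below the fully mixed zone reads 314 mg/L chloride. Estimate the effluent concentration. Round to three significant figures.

Mass balance: 2.120·6.900 + 0.4830·Cₑ = 2.603·314.0
→ Cₑ = (2.603·314.0 − 2.120·6.900) / 0.4830 = 1662 mg/L.

1660 mg/L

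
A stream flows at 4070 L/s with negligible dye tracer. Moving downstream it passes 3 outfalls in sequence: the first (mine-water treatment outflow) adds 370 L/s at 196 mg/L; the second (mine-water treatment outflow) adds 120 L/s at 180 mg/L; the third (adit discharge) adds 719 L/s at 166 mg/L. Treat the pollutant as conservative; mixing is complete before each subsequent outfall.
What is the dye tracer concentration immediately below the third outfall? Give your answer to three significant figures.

40.4 mg/L

Outfall 1: combined Q = 4440 L/s; C = (4070·0 + 370.0·196.0)/4440 = 16.33 mg/L.
Outfall 2: combined Q = 4560 L/s; C = (4440·16.33 + 120.0·180.0)/4560 = 20.64 mg/L.
Outfall 3: combined Q = 5279 L/s; C = (4560·20.64 + 719.0·166.0)/5279 = 40.44 mg/L.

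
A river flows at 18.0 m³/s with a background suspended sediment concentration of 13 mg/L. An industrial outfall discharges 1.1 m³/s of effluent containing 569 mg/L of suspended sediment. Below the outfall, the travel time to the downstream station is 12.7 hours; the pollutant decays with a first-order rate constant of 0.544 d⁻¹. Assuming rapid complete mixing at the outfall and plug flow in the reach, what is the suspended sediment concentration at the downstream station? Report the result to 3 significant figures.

33.8 mg/L

Flow-weighted average: C = (18.00·13.00 + 1.100·569.0) / 19.10 = 859.9/19.10 = 45.02 mg/L.
After decay, C = 45.02 × e^(−kt) = 45.02 × 0.7499 = 33.76 mg/L.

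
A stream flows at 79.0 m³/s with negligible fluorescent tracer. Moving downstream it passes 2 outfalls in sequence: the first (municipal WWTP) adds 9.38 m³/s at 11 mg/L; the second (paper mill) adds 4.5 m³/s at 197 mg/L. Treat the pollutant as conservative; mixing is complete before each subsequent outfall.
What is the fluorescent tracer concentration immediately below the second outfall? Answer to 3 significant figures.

10.7 mg/L

Below outfall 1: Q → 88.38 m³/s, C = (79.00·0 + 9.380·11.00)/88.38 = 1.167 mg/L.
Below outfall 2: Q → 92.88 m³/s, C = (88.38·1.167 + 4.500·197.0)/92.88 = 10.66 mg/L.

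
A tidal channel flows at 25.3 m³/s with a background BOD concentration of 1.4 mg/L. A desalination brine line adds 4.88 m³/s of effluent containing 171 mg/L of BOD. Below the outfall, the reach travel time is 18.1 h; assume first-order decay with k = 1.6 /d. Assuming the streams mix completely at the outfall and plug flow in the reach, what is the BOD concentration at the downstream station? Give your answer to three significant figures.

8.62 mg/L

Mass balance: C = (25.30·1.400 + 4.880·171.0) / 30.18 = 869.9/30.18 = 28.82 mg/L.
First-order decay: C = 28.82·exp(−k·t) = 28.82·0.2992 = 8.624 mg/L.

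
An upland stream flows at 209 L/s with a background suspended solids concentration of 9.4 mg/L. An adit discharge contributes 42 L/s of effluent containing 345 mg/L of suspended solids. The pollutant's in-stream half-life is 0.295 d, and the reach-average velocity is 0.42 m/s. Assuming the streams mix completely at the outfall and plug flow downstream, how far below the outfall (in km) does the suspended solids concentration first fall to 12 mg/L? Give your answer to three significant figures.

26.2 km

After mixing, C = (209.0·9.400 + 42.00·345.0) / 251.0 = 16450/251.0 = 65.56 mg/L.
Half-life 0.295 d → k = ln 2 / 0.295 = 2.350 d⁻¹.
Set 65.56·exp(−k·t) = 12 → t = ln(65.56/12)/k = 62440 s = 17.34 h.
Distance = v·t = 0.42·62440 = 26220 m = 26.22 km.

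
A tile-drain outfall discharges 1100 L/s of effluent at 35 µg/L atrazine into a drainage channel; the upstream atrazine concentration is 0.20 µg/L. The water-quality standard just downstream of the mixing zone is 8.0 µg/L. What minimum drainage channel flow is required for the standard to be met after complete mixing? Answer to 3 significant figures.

Set C_mix = 8.0: (Q·0.2000 + 1100·35.00) / (Q + 1100) = 8.0
→ Q = 1100·(35.00 − 8.0)/(8.0 − 0.2000) = 3808 L/s.

3810 L/s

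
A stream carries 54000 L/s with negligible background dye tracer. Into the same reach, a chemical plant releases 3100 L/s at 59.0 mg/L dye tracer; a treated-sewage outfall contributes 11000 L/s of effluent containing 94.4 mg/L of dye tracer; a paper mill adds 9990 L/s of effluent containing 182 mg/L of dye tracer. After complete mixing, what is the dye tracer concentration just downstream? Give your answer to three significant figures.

38.9 mg/L

Mass balance: C = (54000·0 + 3100·59.00 + 11000·94.40 + 9990·182.0) / 78090 = 3039000/78090 = 38.92 mg/L.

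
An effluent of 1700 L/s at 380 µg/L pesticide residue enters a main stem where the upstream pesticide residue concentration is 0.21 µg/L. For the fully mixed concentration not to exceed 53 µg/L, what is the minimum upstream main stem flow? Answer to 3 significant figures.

10500 L/s

Set C_mix = 53: (Q·0.2100 + 1700·380.0) / (Q + 1700) = 53
→ Q = 1700·(380.0 − 53)/(53 − 0.2100) = 10530 L/s.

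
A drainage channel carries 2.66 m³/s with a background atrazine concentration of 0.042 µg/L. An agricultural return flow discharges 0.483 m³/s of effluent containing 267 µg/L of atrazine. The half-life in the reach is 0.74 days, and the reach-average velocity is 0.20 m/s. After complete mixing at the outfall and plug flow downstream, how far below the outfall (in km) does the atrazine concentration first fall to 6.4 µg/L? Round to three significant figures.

34.3 km

Conservation of mass: C = (2.660·0.04200 + 0.4830·267.0) / 3.143 = 129.1/3.143 = 41.07 µg/L.
Half-life 0.74 d → k = ln 2 / 0.74 = 0.9367 d⁻¹.
Set 41.07·exp(−k·t) = 6.4 → t = ln(41.07/6.4)/k = 171500 s = 47.63 h.
Distance = v·t = 0.20·171500 = 34290 m = 34.29 km.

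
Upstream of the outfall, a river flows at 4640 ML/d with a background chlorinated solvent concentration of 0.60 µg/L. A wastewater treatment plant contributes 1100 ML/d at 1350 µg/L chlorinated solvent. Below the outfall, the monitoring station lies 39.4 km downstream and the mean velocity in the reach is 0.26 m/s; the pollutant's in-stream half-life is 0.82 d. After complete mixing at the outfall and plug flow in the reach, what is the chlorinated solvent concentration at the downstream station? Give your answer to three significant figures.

Conservation of mass: C = (4640·0.6000 + 1100·1350) / 5740 = 1488000/5740 = 259.2 µg/L.
Travel time t = 39.4·1000 / 0.26 = 151500 s = 42.09 h.
Half-life 0.82 d → k = ln 2 / 0.82 = 0.8453 d⁻¹.
First-order decay: C = 259.2·exp(−k·t) = 259.2·0.2270 = 58.85 µg/L.

58.9 µg/L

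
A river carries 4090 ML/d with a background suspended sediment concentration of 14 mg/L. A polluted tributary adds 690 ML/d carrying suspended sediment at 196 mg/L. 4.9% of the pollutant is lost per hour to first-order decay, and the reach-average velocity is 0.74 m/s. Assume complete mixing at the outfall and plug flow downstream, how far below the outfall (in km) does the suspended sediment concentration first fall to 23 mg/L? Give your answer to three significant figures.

29.7 km

After mixing, C = (4090·14.00 + 690.0·196.0) / 4780 = 192500/4780 = 40.27 mg/L.
4.9%/h lost → k = −ln(1 − 0.049) = 0.05024 h⁻¹.
Set 40.27·exp(−k·t) = 23 → t = ln(40.27/23)/k = 40140 s = 11.15 h.
Distance = v·t = 0.74·40140 = 29700 m = 29.70 km.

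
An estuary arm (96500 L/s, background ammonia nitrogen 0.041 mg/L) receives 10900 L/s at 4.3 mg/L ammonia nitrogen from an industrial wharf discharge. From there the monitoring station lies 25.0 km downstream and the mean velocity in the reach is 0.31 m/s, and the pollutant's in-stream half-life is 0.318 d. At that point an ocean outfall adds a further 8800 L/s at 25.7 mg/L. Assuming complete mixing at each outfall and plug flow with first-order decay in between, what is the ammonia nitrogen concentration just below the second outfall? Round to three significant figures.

2.00 mg/L

Conservation of mass: C = (96500·0.04100 + 10900·4.300) / 107400 = 50830/107400 = 0.4732 mg/L; combined flow 107400 L/s.
Travel time t = 25.0·1000 / 0.31 = 80650 s = 22.40 h.
Half-life 0.318 d → k = ln 2 / 0.318 = 2.180 d⁻¹.
Decay over the reach: 0.4732·exp(−kt) = 0.4732·0.1307 = 0.06187 mg/L.
Second outfall: C = (107400·0.06187 + 8800·25.70)/116200 = 2.003 mg/L.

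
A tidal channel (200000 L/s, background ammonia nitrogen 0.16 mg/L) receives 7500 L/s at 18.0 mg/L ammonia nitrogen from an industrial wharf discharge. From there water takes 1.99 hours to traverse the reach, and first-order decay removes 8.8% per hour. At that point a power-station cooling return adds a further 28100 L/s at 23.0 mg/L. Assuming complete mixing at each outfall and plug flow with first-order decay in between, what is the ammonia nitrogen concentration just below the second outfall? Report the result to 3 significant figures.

3.33 mg/L

Conservation of mass: C = (200000·0.1600 + 7500·18.00) / 207500 = 167000/207500 = 0.8048 mg/L; combined flow 207500 L/s.
8.8%/h lost → k = −ln(1 − 0.088) = 0.09212 h⁻¹.
After decay, C = 0.8048 × e^(−kt) = 0.8048 × 0.8325 = 0.6700 mg/L.
Second outfall: C = (207500·0.6700 + 28100·23.00)/235600 = 3.333 mg/L.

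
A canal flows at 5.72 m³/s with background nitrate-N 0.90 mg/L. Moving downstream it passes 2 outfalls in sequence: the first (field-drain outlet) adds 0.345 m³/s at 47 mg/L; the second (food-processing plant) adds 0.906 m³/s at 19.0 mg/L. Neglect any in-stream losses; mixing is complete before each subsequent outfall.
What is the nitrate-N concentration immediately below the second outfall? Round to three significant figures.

5.53 mg/L

Below outfall 1: Q → 6.065 m³/s, C = (5.720·0.9000 + 0.3450·47.00)/6.065 = 3.522 mg/L.
Below outfall 2: Q → 6.971 m³/s, C = (6.065·3.522 + 0.9060·19.00)/6.971 = 5.534 mg/L.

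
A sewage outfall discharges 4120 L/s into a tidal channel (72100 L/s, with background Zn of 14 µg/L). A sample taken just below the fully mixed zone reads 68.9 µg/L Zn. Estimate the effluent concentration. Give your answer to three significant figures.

1030 µg/L

Mass balance: 72100·14.00 + 4120·Cₑ = 76220·68.90
→ Cₑ = (76220·68.90 − 72100·14.00) / 4120 = 1030 µg/L.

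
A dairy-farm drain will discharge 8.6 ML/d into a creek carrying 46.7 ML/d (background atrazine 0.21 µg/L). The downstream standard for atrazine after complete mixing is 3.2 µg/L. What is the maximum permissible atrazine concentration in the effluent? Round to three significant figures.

At the limit, (Qr·Cr + Qe·Cₑ)/(Qr + Qe) = 3.2:
Cₑ = (55.30·3.2 − 46.70·0.2100) / 8.600 = 19.44 µg/L.

19.4 µg/L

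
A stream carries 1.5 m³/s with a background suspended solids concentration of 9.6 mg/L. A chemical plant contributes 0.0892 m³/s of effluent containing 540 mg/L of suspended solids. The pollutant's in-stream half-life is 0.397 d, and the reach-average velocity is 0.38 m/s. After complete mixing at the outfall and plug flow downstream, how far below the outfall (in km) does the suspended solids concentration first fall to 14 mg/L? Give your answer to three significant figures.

After mixing, C = (1.500·9.600 + 0.08920·540.0) / 1.589 = 62.57/1.589 = 39.37 mg/L.
Half-life 0.397 d → k = ln 2 / 0.397 = 1.746 d⁻¹.
Set 39.37·exp(−k·t) = 14 → t = ln(39.37/14)/k = 51170 s = 14.21 h.
Distance = v·t = 0.38·51170 = 19440 m = 19.44 km.

19.4 km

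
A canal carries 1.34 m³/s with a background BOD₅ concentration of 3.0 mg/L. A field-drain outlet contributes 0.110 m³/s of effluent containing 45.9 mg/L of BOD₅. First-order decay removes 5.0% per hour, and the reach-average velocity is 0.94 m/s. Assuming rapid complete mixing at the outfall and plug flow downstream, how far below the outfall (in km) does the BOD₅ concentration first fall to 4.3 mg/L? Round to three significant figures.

After mixing, C = (1.340·3.000 + 0.1100·45.90) / 1.450 = 9.069/1.450 = 6.254 mg/L.
5.0%/h lost → k = −ln(1 − 0.05) = 0.05129 h⁻¹.
Set 6.254·exp(−k·t) = 4.3 → t = ln(6.254/4.3)/k = 26300 s = 7.305 h.
Distance = v·t = 0.94·26300 = 24720 m = 24.72 km.

24.7 km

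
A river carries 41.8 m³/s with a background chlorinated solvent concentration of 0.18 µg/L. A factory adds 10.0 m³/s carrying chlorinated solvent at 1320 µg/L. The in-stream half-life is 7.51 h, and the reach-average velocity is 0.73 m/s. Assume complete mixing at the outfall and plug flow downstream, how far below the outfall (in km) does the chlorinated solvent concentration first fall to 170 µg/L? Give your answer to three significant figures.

11.5 km

Flow-weighted average: C = (41.80·0.1800 + 10.00·1320) / 51.80 = 13210/51.80 = 255.0 µg/L.
Half-life 7.51 h → k = ln 2 / 7.51 = 0.09230 h⁻¹ = 2.215 d⁻¹.
Set 255.0·exp(−k·t) = 170 → t = ln(255.0/170)/k = 15810 s = 4.392 h.
Distance = v·t = 0.73·15810 = 11540 m = 11.54 km.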